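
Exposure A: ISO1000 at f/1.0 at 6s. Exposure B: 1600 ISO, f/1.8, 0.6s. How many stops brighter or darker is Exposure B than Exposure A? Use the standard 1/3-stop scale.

Aperture: f/1.0 → f/1.1 → f/1.2 → f/1.4 → f/1.6 → f/1.8 — 1 2/3 stops stopped down (darker).
Shutter speed: 6 → 5 → 4 → 3.2 → 2.5 → 2 → 1.6 → 1.3 → 1 → 0.8 → 0.6 — 3 1/3 stops shorter (darker).
ISO: 1000 → 1250 → 1600 — 2/3 stop raised (brighter).
Net: −1 2/3 −3 1/3 +2/3 = −4 1/3 stops.

4 1/3 stops darker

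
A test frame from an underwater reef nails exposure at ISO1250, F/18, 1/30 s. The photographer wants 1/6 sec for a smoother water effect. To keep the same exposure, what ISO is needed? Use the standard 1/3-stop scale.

Shutter speed: 1/30 → 1/25 → 1/20 → 1/15 → 1/13 → 1/10 → 1/8 → 1/6 — 2 1/3 stops slower (brighter).
Need 2 1/3 stops darker from the ISO: 1250 → 1000 → 800 → 640 → 500 → 400 → 320 → 250.

ISO 250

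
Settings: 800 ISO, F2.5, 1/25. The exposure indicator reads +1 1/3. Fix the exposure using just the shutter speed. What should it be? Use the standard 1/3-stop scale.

Overexposed by 1 1/3 stops → need 1 1/3 stops darker.
Shutter speed: 1/25 → 1/30 → 1/40 → 1/50 → 1/60.

1/60s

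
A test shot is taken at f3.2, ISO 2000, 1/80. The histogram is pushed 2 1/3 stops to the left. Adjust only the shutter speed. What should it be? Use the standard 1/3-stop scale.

1/15s

Underexposed by 2 1/3 stops → need 2 1/3 stops brighter.
Shutter speed: 1/80 → 1/60 → 1/50 → 1/40 → 1/30 → 1/25 → 1/20 → 1/15.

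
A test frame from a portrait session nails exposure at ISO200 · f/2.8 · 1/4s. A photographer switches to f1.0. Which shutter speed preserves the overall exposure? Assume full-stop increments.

Aperture: f/2.8 → f/2 → f/1.4 → f/1.0 — 3 stops larger aperture (brighter).
Need 3 stops darker from the shutter speed: 1/4 → 1/8 → 1/15 → 1/30.

1/30s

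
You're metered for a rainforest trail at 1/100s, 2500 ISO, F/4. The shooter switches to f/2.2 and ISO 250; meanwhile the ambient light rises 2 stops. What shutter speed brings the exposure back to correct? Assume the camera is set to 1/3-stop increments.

Scene light: 2 stops brighter.
Aperture: f/4 → f/3.5 → f/3.2 → f/2.8 → f/2.5 → f/2.2 — 1 2/3 stops opened up (brighter).
ISO: 2500 → 2000 → 1600 → 1250 → 1000 → 800 → 640 → 500 → 400 → 320 → 250 — 3 1/3 stops dropped (darker).
Net so far: 1/3 stop brighter. Shutter speed: 1/100 → 1/125.

1/125s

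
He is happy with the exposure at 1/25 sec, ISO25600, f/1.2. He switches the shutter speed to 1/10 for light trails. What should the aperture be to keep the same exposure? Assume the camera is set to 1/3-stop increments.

Shutter speed: 1/25 → 1/20 → 1/15 → 1/13 → 1/10 — 1 1/3 stops slower (brighter).
Need 1 1/3 stops darker from the aperture: f/1.2 → f/1.4 → f/1.6 → f/1.8 → f/2.

f/2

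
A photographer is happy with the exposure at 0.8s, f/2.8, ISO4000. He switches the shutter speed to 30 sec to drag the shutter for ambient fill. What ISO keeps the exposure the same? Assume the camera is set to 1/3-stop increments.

ISO 100

Shutter speed: 0.8 → 1 → 1.3 → 1.6 → 2 → 2.5 → 3.2 → 4 → 5 → 6 → 8 → 10 → 13 → 15 → 20 → 25 → 30 — 5 1/3 stops longer (brighter).
Need 5 1/3 stops darker from the ISO: 4000 → 3200 → 2500 → 2000 → 1600 → 1250 → 1000 → 800 → 640 → 500 → 400 → 320 → 250 → 200 → 160 → 125 → 100.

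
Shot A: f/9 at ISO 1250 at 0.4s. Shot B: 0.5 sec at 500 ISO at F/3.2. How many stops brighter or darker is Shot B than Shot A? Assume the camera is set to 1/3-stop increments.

2 stops brighter

Aperture: f/9 → f/8 → f/7.1 → f/6.3 → f/5.6 → f/5 → f/4.5 → f/4 → f/3.5 → f/3.2 — 3 stops wider (brighter).
Shutter speed: 0.4 → 0.5 — 1/3 stop longer (brighter).
ISO: 1250 → 1000 → 800 → 640 → 500 — 1 1/3 stops lower (darker).
Net: +3 +1/3 −1 1/3 = +2 stops.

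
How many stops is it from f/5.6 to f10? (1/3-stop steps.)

f/5.6 → f/6.3 → f/7.1 → f/8 → f/9 → f/10 — count the steps: 5 third-stops = 1 2/3 stops.

1 2/3 stops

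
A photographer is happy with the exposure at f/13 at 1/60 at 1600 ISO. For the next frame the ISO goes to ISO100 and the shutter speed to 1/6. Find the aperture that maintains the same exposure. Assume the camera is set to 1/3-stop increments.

ISO: 1600 → 1250 → 1000 → 800 → 640 → 500 → 400 → 320 → 250 → 200 → 160 → 125 → 100 — 4 stops dropped (darker).
Shutter speed: 1/60 → 1/50 → 1/40 → 1/30 → 1/25 → 1/20 → 1/15 → 1/13 → 1/10 → 1/8 → 1/6 — 3 1/3 stops longer (brighter).
Net change so far: 2/3 stop darker. Offset with the aperture: f/13 → f/11 → f/10.

f/10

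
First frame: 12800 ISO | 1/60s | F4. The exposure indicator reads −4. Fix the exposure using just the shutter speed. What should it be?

1/4s

Underexposed by 4 stops → need 4 stops brighter.
Shutter speed: 1/60 → 1/30 → 1/15 → 1/8 → 1/4.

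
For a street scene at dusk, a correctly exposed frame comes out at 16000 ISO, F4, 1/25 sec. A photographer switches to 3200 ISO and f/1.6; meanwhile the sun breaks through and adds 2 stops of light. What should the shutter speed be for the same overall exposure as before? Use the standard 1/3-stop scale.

Scene light: 2 stops brighter.
ISO: 16000 → 12800 → 10000 → 8000 → 6400 → 5000 → 4000 → 3200 — 2 1/3 stops dropped (darker).
Aperture: f/4 → f/3.5 → f/3.2 → f/2.8 → f/2.5 → f/2.2 → f/2 → f/1.8 → f/1.6 — 2 2/3 stops wider (brighter).
Net so far: 2 1/3 stops brighter. Shutter speed: 1/25 → 1/30 → 1/40 → 1/50 → 1/60 → 1/80 → 1/100 → 1/125.

1/125s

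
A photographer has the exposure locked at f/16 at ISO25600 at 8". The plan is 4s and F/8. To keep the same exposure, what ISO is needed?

Shutter speed: 8 → 4 — 1 stop faster (darker).
Aperture: f/16 → f/11 → f/8 — 2 stops wider (brighter).
Net change so far: 1 stop brighter. Offset with the ISO: 25600 → 12800.

ISO 12800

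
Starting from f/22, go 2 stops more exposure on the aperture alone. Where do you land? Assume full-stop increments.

f/11

Aperture: f/22 → f/16 → f/11 — 2 stops larger aperture (brighter).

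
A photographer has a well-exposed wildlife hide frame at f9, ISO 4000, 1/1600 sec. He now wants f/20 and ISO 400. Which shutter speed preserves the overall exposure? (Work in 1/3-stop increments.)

Aperture: f/9 → f/10 → f/11 → f/13 → f/14 → f/16 → f/18 → f/20 — 2 1/3 stops stopped down (darker).
ISO: 4000 → 3200 → 2500 → 2000 → 1600 → 1250 → 1000 → 800 → 640 → 500 → 400 — 3 1/3 stops lower (darker).
Net change so far: 5 2/3 stops darker. Offset with the shutter speed: 1/1600 → 1/1250 → 1/1000 → 1/800 → 1/640 → 1/500 → 1/400 → 1/320 → 1/250 → 1/200 → 1/160 → 1/125 → 1/100 → 1/80 → 1/60 → 1/50 → 1/40 → 1/30.

1/30s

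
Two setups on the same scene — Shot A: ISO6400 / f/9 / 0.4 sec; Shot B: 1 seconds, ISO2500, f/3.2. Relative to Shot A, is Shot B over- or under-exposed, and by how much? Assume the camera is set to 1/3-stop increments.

Aperture: f/9 → f/8 → f/7.1 → f/6.3 → f/5.6 → f/5 → f/4.5 → f/4 → f/3.5 → f/3.2 — 3 stops wider (brighter).
Shutter speed: 0.4 → 0.5 → 0.6 → 0.8 → 1 — 1 1/3 stops slower (brighter).
ISO: 6400 → 5000 → 4000 → 3200 → 2500 — 1 1/3 stops dropped (darker).
Net: +3 +1 1/3 −1 1/3 = +3 stops.

3 stops brighter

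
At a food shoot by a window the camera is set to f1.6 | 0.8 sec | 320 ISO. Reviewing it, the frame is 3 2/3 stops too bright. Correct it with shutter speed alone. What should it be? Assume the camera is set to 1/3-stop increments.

Overexposed by 3 2/3 stops → need 3 2/3 stops darker.
Shutter speed: 0.8 → 0.6 → 0.5 → 0.4 → 0.3 → 1/4 → 1/5 → 1/6 → 1/8 → 1/10 → 1/13 → 1/15.

1/15s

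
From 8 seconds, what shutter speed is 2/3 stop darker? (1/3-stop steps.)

Shutter speed: 8 → 6 → 5 — 2/3 stop faster (darker).

5 s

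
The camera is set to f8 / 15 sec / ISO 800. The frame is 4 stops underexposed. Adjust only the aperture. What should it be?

f/2

Underexposed by 4 stops → need 4 stops brighter.
Aperture: f/8 → f/5.6 → f/4 → f/2.8 → f/2.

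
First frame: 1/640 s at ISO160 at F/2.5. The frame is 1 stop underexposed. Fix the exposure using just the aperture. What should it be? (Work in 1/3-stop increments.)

f/1.8

Underexposed by 1 stop → need 1 stop brighter.
Aperture: f/2.5 → f/2.2 → f/2 → f/1.8.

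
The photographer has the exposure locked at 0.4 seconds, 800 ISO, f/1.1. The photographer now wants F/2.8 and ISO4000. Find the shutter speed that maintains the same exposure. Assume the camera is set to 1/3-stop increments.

0.5 s

Aperture: f/1.1 → f/1.2 → f/1.4 → f/1.6 → f/1.8 → f/2 → f/2.2 → f/2.5 → f/2.8 — 2 2/3 stops narrower (darker).
ISO: 800 → 1000 → 1250 → 1600 → 2000 → 2500 → 3200 → 4000 — 2 1/3 stops raised (brighter).
Net change so far: 1/3 stop darker. Offset with the shutter speed: 0.4 → 0.5.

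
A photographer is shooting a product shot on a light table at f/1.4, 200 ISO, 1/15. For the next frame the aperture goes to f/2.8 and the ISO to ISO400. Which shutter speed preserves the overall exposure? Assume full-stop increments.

Aperture: f/1.4 → f/2 → f/2.8 — 2 stops narrower (darker).
ISO: 200 → 400 — 1 stop higher (brighter).
Net change so far: 1 stop darker. Offset with the shutter speed: 1/15 → 1/8.

1/8s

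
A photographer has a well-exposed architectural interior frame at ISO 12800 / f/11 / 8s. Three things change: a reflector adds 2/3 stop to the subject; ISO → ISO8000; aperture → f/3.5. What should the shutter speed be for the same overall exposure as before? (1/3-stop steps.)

0.8 s

Scene light: 2/3 stop brighter.
ISO: 12800 → 10000 → 8000 — 2/3 stop lower (darker).
Aperture: f/11 → f/10 → f/9 → f/8 → f/7.1 → f/6.3 → f/5.6 → f/5 → f/4.5 → f/4 → f/3.5 — 3 1/3 stops larger aperture (brighter).
Net so far: 3 1/3 stops brighter. Shutter speed: 8 → 6 → 5 → 4 → 3.2 → 2.5 → 2 → 1.6 → 1.3 → 1 → 0.8.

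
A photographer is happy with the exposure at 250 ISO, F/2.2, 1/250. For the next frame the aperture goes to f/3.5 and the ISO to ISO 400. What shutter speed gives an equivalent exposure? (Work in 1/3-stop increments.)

1/160s

Aperture: f/2.2 → f/2.5 → f/2.8 → f/3.2 → f/3.5 — 1 1/3 stops stopped down (darker).
ISO: 250 → 320 → 400 — 2/3 stop raised (brighter).
Net change so far: 2/3 stop darker. Offset with the shutter speed: 1/250 → 1/200 → 1/160.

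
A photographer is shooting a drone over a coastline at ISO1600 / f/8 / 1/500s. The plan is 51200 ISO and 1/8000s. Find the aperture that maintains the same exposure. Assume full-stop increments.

ISO: 1600 → 3200 → 6400 → 12800 → 25600 → 51200 — 5 stops higher (brighter).
Shutter speed: 1/500 → 1/1000 → 1/2000 → 1/4000 → 1/8000 — 4 stops shorter (darker).
Net change so far: 1 stop brighter. Offset with the aperture: f/8 → f/11.

f/11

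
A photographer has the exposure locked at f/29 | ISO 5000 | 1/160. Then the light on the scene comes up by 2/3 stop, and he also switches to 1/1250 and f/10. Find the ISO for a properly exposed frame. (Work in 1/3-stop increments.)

ISO 3200

Scene light: 2/3 stop brighter.
Shutter speed: 1/160 → 1/200 → 1/250 → 1/320 → 1/400 → 1/500 → 1/640 → 1/800 → 1/1000 → 1/1250 — 3 stops faster (darker).
Aperture: f/29 → f/25 → f/22 → f/20 → f/18 → f/16 → f/14 → f/13 → f/11 → f/10 — 3 stops larger aperture (brighter).
Net so far: 2/3 stop brighter. ISO: 5000 → 4000 → 3200.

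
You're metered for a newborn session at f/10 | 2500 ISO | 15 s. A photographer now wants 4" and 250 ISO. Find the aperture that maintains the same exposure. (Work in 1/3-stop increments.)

f/1.6

Shutter speed: 15 → 13 → 10 → 8 → 6 → 5 → 4 — 2 stops shorter (darker).
ISO: 2500 → 2000 → 1600 → 1250 → 1000 → 800 → 640 → 500 → 400 → 320 → 250 — 3 1/3 stops dropped (darker).
Net change so far: 5 1/3 stops darker. Offset with the aperture: f/10 → f/9 → f/8 → f/7.1 → f/6.3 → f/5.6 → f/5 → f/4.5 → f/4 → f/3.5 → f/3.2 → f/2.8 → f/2.5 → f/2.2 → f/2 → f/1.8 → f/1.6.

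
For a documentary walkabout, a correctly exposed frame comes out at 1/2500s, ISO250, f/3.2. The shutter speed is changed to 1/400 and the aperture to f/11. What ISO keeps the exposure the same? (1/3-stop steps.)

ISO 500

Shutter speed: 1/2500 → 1/2000 → 1/1600 → 1/1250 → 1/1000 → 1/800 → 1/640 → 1/500 → 1/400 — 2 2/3 stops slower (brighter).
Aperture: f/3.2 → f/3.5 → f/4 → f/4.5 → f/5 → f/5.6 → f/6.3 → f/7.1 → f/8 → f/9 → f/10 → f/11 — 3 2/3 stops smaller aperture (darker).
Net change so far: 1 stop darker. Offset with the ISO: 250 → 320 → 400 → 500.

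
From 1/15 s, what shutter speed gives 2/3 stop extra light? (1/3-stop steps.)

1/10s

Shutter speed: 1/15 → 1/13 → 1/10 — 2/3 stop longer (brighter).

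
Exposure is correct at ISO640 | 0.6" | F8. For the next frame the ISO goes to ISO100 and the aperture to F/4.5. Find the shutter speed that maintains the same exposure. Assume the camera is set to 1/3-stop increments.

1.3 s

ISO: 640 → 500 → 400 → 320 → 250 → 200 → 160 → 125 → 100 — 2 2/3 stops dropped (darker).
Aperture: f/8 → f/7.1 → f/6.3 → f/5.6 → f/5 → f/4.5 — 1 2/3 stops wider (brighter).
Net change so far: 1 stop darker. Offset with the shutter speed: 0.6 → 0.8 → 1 → 1.3.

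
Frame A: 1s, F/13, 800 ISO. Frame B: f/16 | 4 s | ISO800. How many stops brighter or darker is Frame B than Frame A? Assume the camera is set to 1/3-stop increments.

Aperture: f/13 → f/14 → f/16 — 2/3 stop smaller aperture (darker).
Shutter speed: 1 → 1.3 → 1.6 → 2 → 2.5 → 3.2 → 4 — 2 stops slower (brighter).
ISO: unchanged.
Net: −2/3 +2 = +1 1/3 stops.

1 1/3 stops brighter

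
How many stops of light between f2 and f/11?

f/2 → f/2.8 → f/4 → f/5.6 → f/8 → f/11 — count the steps: 5 stops.

5 stops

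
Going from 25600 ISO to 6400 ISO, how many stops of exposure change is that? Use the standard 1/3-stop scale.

25600 → 20000 → 16000 → 12800 → 10000 → 8000 → 6400 — count the steps: 6 third-stops = 2 stops.

2 stops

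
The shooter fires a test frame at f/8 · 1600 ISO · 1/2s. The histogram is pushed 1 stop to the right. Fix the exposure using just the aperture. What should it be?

Overexposed by 1 stop → need 1 stop darker.
Aperture: f/8 → f/11.

f/11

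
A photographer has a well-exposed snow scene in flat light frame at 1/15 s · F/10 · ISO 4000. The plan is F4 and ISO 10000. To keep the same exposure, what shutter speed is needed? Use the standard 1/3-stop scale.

Aperture: f/10 → f/9 → f/8 → f/7.1 → f/6.3 → f/5.6 → f/5 → f/4.5 → f/4 — 2 2/3 stops wider (brighter).
ISO: 4000 → 5000 → 6400 → 8000 → 10000 — 1 1/3 stops raised (brighter).
Net change so far: 4 stops brighter. Offset with the shutter speed: 1/15 → 1/20 → 1/25 → 1/30 → 1/40 → 1/50 → 1/60 → 1/80 → 1/100 → 1/125 → 1/160 → 1/200 → 1/250.

1/250s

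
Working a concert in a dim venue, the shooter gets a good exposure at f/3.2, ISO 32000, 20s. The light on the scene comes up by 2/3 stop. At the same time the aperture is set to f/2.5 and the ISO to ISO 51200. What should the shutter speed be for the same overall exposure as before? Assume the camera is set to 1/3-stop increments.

5 s

Scene light: 2/3 stop brighter.
Aperture: f/3.2 → f/2.8 → f/2.5 — 2/3 stop larger aperture (brighter).
ISO: 32000 → 40000 → 51200 — 2/3 stop higher (brighter).
Net so far: 2 stops brighter. Shutter speed: 20 → 15 → 13 → 10 → 8 → 6 → 5.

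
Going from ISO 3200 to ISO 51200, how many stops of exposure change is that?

3200 → 6400 → 12800 → 25600 → 51200 — count the steps: 4 stops.

4 stops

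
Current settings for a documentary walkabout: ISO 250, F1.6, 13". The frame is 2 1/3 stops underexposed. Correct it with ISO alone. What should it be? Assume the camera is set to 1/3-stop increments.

ISO 1250

Underexposed by 2 1/3 stops → need 2 1/3 stops brighter.
ISO: 250 → 320 → 400 → 500 → 640 → 800 → 1000 → 1250.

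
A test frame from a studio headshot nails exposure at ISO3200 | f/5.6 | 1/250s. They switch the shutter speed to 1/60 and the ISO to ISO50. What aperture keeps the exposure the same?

Shutter speed: 1/250 → 1/125 → 1/60 — 2 stops slower (brighter).
ISO: 3200 → 1600 → 800 → 400 → 200 → 100 → 50 — 6 stops dropped (darker).
Net change so far: 4 stops darker. Offset with the aperture: f/5.6 → f/4 → f/2.8 → f/2 → f/1.4.

f/1.4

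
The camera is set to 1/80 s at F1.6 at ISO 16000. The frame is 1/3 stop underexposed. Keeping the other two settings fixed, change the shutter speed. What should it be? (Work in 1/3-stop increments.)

1/60s

Underexposed by 1/3 stop → need 1/3 stop brighter.
Shutter speed: 1/80 → 1/60.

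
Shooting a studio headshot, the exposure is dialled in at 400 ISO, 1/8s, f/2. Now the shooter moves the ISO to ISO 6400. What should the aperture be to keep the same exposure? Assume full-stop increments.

ISO: 400 → 800 → 1600 → 3200 → 6400 — 4 stops raised (brighter).
Need 4 stops darker from the aperture: f/2 → f/2.8 → f/4 → f/5.6 → f/8.

f/8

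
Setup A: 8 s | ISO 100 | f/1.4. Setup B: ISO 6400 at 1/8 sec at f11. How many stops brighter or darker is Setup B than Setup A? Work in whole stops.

Aperture: f/1.4 → f/2 → f/2.8 → f/4 → f/5.6 → f/8 → f/11 — 6 stops narrower (darker).
Shutter speed: 8 → 4 → 2 → 1 → 1/2 → 1/4 → 1/8 — 6 stops faster (darker).
ISO: 100 → 200 → 400 → 800 → 1600 → 3200 → 6400 — 6 stops raised (brighter).
Net: −6 −6 +6 = −6 stops.

6 stops darker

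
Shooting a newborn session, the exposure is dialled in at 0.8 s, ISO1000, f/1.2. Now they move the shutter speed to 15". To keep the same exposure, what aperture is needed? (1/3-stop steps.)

f/5.6

Shutter speed: 0.8 → 1 → 1.3 → 1.6 → 2 → 2.5 → 3.2 → 4 → 5 → 6 → 8 → 10 → 13 → 15 — 4 1/3 stops longer (brighter).
Need 4 1/3 stops darker from the aperture: f/1.2 → f/1.4 → f/1.6 → f/1.8 → f/2 → f/2.2 → f/2.5 → f/2.8 → f/3.2 → f/3.5 → f/4 → f/4.5 → f/5 → f/5.6.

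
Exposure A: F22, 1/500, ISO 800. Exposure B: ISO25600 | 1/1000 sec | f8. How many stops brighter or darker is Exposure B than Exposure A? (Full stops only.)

7 stops brighter

Aperture: f/22 → f/16 → f/11 → f/8 — 3 stops larger aperture (brighter).
Shutter speed: 1/500 → 1/1000 — 1 stop shorter (darker).
ISO: 800 → 1600 → 3200 → 6400 → 12800 → 25600 — 5 stops raised (brighter).
Net: +3 −1 +5 = +7 stops.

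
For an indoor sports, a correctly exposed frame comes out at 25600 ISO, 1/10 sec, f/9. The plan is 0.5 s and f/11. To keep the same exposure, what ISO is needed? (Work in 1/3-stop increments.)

ISO 8000

Shutter speed: 1/10 → 1/8 → 1/6 → 1/5 → 1/4 → 0.3 → 0.4 → 0.5 — 2 1/3 stops slower (brighter).
Aperture: f/9 → f/10 → f/11 — 2/3 stop smaller aperture (darker).
Net change so far: 1 2/3 stops brighter. Offset with the ISO: 25600 → 20000 → 16000 → 12800 → 10000 → 8000.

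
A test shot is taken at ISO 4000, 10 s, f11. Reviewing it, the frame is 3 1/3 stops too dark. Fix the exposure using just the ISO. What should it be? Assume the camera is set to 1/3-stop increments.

Underexposed by 3 1/3 stops → need 3 1/3 stops brighter.
ISO: 4000 → 5000 → 6400 → 8000 → 10000 → 12800 → 16000 → 20000 → 25600 → 32000 → 40000.

ISO 40000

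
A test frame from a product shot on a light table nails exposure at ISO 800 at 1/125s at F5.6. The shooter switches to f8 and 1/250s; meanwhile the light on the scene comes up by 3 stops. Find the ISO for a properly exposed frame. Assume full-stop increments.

Scene light: 3 stops brighter.
Aperture: f/5.6 → f/8 — 1 stop stopped down (darker).
Shutter speed: 1/125 → 1/250 — 1 stop faster (darker).
Net so far: 1 stop brighter. ISO: 800 → 400.

ISO 400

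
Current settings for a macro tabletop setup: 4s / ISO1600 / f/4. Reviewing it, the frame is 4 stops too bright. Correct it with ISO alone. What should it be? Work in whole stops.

ISO 100

Overexposed by 4 stops → need 4 stops darker.
ISO: 1600 → 800 → 400 → 200 → 100.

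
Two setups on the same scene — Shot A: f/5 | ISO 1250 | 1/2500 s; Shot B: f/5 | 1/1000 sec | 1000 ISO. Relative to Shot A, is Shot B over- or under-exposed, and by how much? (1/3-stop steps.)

Aperture: unchanged.
Shutter speed: 1/2500 → 1/2000 → 1/1600 → 1/1250 → 1/1000 — 1 1/3 stops longer (brighter).
ISO: 1250 → 1000 — 1/3 stop dropped (darker).
Net: +1 1/3 −1/3 = +1 stop.

1 stop brighter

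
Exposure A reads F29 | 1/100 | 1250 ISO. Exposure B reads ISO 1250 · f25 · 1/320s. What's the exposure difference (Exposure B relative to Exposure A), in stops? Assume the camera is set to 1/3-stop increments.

1 1/3 stops darker

Aperture: f/29 → f/25 — 1/3 stop opened up (brighter).
Shutter speed: 1/100 → 1/125 → 1/160 → 1/200 → 1/250 → 1/320 — 1 2/3 stops shorter (darker).
ISO: unchanged.
Net: +1/3 −1 2/3 = −1 1/3 stops.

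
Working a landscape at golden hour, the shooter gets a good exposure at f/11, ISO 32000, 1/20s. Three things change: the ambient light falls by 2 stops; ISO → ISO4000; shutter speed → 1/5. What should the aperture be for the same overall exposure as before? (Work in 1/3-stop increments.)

f/4

Scene light: 2 stops darker.
ISO: 32000 → 25600 → 20000 → 16000 → 12800 → 10000 → 8000 → 6400 → 5000 → 4000 — 3 stops lower (darker).
Shutter speed: 1/20 → 1/15 → 1/13 → 1/10 → 1/8 → 1/6 → 1/5 — 2 stops longer (brighter).
Net so far: 3 stops darker. Aperture: f/11 → f/10 → f/9 → f/8 → f/7.1 → f/6.3 → f/5.6 → f/5 → f/4.5 → f/4.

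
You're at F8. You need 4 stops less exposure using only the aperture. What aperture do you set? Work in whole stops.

Aperture: f/8 → f/11 → f/16 → f/22 → f/32 — 4 stops smaller aperture (darker).

f/32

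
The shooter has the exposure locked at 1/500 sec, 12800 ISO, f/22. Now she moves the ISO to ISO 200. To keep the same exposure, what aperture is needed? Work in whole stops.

f/2.8

ISO: 12800 → 6400 → 3200 → 1600 → 800 → 400 → 200 — 6 stops lower (darker).
Need 6 stops brighter from the aperture: f/22 → f/16 → f/11 → f/8 → f/5.6 → f/4 → f/2.8.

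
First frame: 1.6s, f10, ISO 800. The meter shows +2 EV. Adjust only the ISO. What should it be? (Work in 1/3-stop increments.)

Overexposed by 2 stops → need 2 stops darker.
ISO: 800 → 640 → 500 → 400 → 320 → 250 → 200.

ISO 200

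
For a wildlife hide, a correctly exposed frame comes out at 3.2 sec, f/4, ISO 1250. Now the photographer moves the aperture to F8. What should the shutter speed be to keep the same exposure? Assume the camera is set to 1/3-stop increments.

13 s

Aperture: f/4 → f/4.5 → f/5 → f/5.6 → f/6.3 → f/7.1 → f/8 — 2 stops stopped down (darker).
Need 2 stops brighter from the shutter speed: 3.2 → 4 → 5 → 6 → 8 → 10 → 13.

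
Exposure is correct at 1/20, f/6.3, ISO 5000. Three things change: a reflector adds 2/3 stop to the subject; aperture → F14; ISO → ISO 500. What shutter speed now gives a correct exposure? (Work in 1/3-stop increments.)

1.6 s

Scene light: 2/3 stop brighter.
Aperture: f/6.3 → f/7.1 → f/8 → f/9 → f/10 → f/11 → f/13 → f/14 — 2 1/3 stops narrower (darker).
ISO: 5000 → 4000 → 3200 → 2500 → 2000 → 1600 → 1250 → 1000 → 800 → 640 → 500 — 3 1/3 stops lower (darker).
Net so far: 5 stops darker. Shutter speed: 1/20 → 1/15 → 1/13 → 1/10 → 1/8 → 1/6 → 1/5 → 1/4 → 0.3 → 0.4 → 0.5 → 0.6 → 0.8 → 1 → 1.3 → 1.6.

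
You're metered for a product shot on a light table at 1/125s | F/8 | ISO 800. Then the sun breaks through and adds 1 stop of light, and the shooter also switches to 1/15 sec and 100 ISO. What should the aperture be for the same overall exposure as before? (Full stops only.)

f/11

Scene light: 1 stop brighter.
Shutter speed: 1/125 → 1/60 → 1/30 → 1/15 — 3 stops longer (brighter).
ISO: 800 → 400 → 200 → 100 — 3 stops lower (darker).
Net so far: 1 stop brighter. Aperture: f/8 → f/11.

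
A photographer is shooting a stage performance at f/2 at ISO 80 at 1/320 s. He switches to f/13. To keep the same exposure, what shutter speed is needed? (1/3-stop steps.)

Aperture: f/2 → f/2.2 → f/2.5 → f/2.8 → f/3.2 → f/3.5 → f/4 → f/4.5 → f/5 → f/5.6 → f/6.3 → f/7.1 → f/8 → f/9 → f/10 → f/11 → f/13 — 5 1/3 stops stopped down (darker).
Need 5 1/3 stops brighter from the shutter speed: 1/320 → 1/250 → 1/200 → 1/160 → 1/125 → 1/100 → 1/80 → 1/60 → 1/50 → 1/40 → 1/30 → 1/25 → 1/20 → 1/15 → 1/13 → 1/10 → 1/8.

1/8s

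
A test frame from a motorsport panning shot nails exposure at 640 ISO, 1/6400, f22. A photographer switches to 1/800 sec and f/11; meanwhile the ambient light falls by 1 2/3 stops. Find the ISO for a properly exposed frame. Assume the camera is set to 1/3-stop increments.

ISO 64

Scene light: 1 2/3 stops darker.
Shutter speed: 1/6400 → 1/5000 → 1/4000 → 1/3200 → 1/2500 → 1/2000 → 1/1600 → 1/1250 → 1/1000 → 1/800 — 3 stops slower (brighter).
Aperture: f/22 → f/20 → f/18 → f/16 → f/14 → f/13 → f/11 — 2 stops wider (brighter).
Net so far: 3 1/3 stops brighter. ISO: 640 → 500 → 400 → 320 → 250 → 200 → 160 → 125 → 100 → 80 → 64.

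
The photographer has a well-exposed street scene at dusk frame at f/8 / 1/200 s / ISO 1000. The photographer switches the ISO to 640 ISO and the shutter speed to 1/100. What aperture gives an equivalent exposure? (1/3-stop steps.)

ISO: 1000 → 800 → 640 — 2/3 stop lower (darker).
Shutter speed: 1/200 → 1/160 → 1/125 → 1/100 — 1 stop longer (brighter).
Net change so far: 1/3 stop brighter. Offset with the aperture: f/8 → f/9.

f/9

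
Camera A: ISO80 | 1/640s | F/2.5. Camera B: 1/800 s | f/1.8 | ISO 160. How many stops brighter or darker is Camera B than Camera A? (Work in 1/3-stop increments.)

Aperture: f/2.5 → f/2.2 → f/2 → f/1.8 — 1 stop larger aperture (brighter).
Shutter speed: 1/640 → 1/800 — 1/3 stop faster (darker).
ISO: 80 → 100 → 125 → 160 — 1 stop higher (brighter).
Net: +1 −1/3 +1 = +1 2/3 stops.

1 2/3 stops brighter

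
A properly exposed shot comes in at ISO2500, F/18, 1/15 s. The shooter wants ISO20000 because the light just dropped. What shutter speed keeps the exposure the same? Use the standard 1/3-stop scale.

ISO: 2500 → 3200 → 4000 → 5000 → 6400 → 8000 → 10000 → 12800 → 16000 → 20000 — 3 stops raised (brighter).
Need 3 stops darker from the shutter speed: 1/15 → 1/20 → 1/25 → 1/30 → 1/40 → 1/50 → 1/60 → 1/80 → 1/100 → 1/125.

1/125s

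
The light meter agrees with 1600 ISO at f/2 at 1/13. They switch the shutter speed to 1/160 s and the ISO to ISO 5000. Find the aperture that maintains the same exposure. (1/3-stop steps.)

Shutter speed: 1/13 → 1/15 → 1/20 → 1/25 → 1/30 → 1/40 → 1/50 → 1/60 → 1/80 → 1/100 → 1/125 → 1/160 — 3 2/3 stops shorter (darker).
ISO: 1600 → 2000 → 2500 → 3200 → 4000 → 5000 — 1 2/3 stops higher (brighter).
Net change so far: 2 stops darker. Offset with the aperture: f/2 → f/1.8 → f/1.6 → f/1.4 → f/1.2 → f/1.1 → f/1.0.

f/1.0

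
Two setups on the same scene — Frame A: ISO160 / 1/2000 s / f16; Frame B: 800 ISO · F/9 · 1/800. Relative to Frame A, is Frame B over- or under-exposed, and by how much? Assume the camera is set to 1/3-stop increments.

5 1/3 stops brighter

Aperture: f/16 → f/14 → f/13 → f/11 → f/10 → f/9 — 1 2/3 stops wider (brighter).
Shutter speed: 1/2000 → 1/1600 → 1/1250 → 1/1000 → 1/800 — 1 1/3 stops slower (brighter).
ISO: 160 → 200 → 250 → 320 → 400 → 500 → 640 → 800 — 2 1/3 stops raised (brighter).
Net: +1 2/3 +1 1/3 +2 1/3 = +5 1/3 stops.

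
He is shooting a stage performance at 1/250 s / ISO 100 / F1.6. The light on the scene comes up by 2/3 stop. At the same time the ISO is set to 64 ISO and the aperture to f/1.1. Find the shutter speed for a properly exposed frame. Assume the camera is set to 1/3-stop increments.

1/500s

Scene light: 2/3 stop brighter.
ISO: 100 → 80 → 64 — 2/3 stop lower (darker).
Aperture: f/1.6 → f/1.4 → f/1.2 → f/1.1 — 1 stop wider (brighter).
Net so far: 1 stop brighter. Shutter speed: 1/250 → 1/320 → 1/400 → 1/500.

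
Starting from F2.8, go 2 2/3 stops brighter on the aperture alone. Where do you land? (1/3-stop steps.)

Aperture: f/2.8 → f/2.5 → f/2.2 → f/2 → f/1.8 → f/1.6 → f/1.4 → f/1.2 → f/1.1 — 2 2/3 stops larger aperture (brighter).

f/1.1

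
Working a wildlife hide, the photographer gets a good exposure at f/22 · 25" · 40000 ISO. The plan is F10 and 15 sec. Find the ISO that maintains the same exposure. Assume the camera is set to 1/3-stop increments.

Aperture: f/22 → f/20 → f/18 → f/16 → f/14 → f/13 → f/11 → f/10 — 2 1/3 stops larger aperture (brighter).
Shutter speed: 25 → 20 → 15 — 2/3 stop faster (darker).
Net change so far: 1 2/3 stops brighter. Offset with the ISO: 40000 → 32000 → 25600 → 20000 → 16000 → 12800.

ISO 12800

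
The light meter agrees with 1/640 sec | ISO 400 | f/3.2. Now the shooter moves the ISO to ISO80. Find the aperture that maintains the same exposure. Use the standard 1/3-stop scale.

f/1.4

ISO: 400 → 320 → 250 → 200 → 160 → 125 → 100 → 80 — 2 1/3 stops dropped (darker).
Need 2 1/3 stops brighter from the aperture: f/3.2 → f/2.8 → f/2.5 → f/2.2 → f/2 → f/1.8 → f/1.6 → f/1.4.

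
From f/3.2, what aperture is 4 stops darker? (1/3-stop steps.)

Aperture: f/3.2 → f/3.5 → f/4 → f/4.5 → f/5 → f/5.6 → f/6.3 → f/7.1 → f/8 → f/9 → f/10 → f/11 → f/13 — 4 stops stopped down (darker).

f/13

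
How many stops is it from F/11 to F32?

3 stops

f/11 → f/16 → f/22 → f/32 — count the steps: 3 stops.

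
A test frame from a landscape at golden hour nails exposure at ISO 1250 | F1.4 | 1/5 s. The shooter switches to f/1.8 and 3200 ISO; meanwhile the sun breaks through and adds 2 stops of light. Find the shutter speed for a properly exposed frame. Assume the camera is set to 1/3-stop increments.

Scene light: 2 stops brighter.
Aperture: f/1.4 → f/1.6 → f/1.8 — 2/3 stop smaller aperture (darker).
ISO: 1250 → 1600 → 2000 → 2500 → 3200 — 1 1/3 stops raised (brighter).
Net so far: 2 2/3 stops brighter. Shutter speed: 1/5 → 1/6 → 1/8 → 1/10 → 1/13 → 1/15 → 1/20 → 1/25 → 1/30.

1/30s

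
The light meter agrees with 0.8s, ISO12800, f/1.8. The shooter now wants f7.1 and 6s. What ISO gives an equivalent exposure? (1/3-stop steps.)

Aperture: f/1.8 → f/2 → f/2.2 → f/2.5 → f/2.8 → f/3.2 → f/3.5 → f/4 → f/4.5 → f/5 → f/5.6 → f/6.3 → f/7.1 — 4 stops narrower (darker).
Shutter speed: 0.8 → 1 → 1.3 → 1.6 → 2 → 2.5 → 3.2 → 4 → 5 → 6 — 3 stops slower (brighter).
Net change so far: 1 stop darker. Offset with the ISO: 12800 → 16000 → 20000 → 25600.

ISO 25600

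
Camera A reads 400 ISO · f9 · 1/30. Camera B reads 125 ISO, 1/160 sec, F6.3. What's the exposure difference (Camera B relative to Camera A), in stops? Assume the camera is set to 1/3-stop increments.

Aperture: f/9 → f/8 → f/7.1 → f/6.3 — 1 stop wider (brighter).
Shutter speed: 1/30 → 1/40 → 1/50 → 1/60 → 1/80 → 1/100 → 1/125 → 1/160 — 2 1/3 stops faster (darker).
ISO: 400 → 320 → 250 → 200 → 160 → 125 — 1 2/3 stops dropped (darker).
Net: +1 −2 1/3 −1 2/3 = −3 stops.

3 stops darker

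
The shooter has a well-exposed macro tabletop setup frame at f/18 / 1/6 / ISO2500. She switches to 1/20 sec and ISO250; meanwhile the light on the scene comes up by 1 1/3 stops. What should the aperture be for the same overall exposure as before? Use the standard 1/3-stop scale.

Scene light: 1 1/3 stops brighter.
Shutter speed: 1/6 → 1/8 → 1/10 → 1/13 → 1/15 → 1/20 — 1 2/3 stops faster (darker).
ISO: 2500 → 2000 → 1600 → 1250 → 1000 → 800 → 640 → 500 → 400 → 320 → 250 — 3 1/3 stops dropped (darker).
Net so far: 3 2/3 stops darker. Aperture: f/18 → f/16 → f/14 → f/13 → f/11 → f/10 → f/9 → f/8 → f/7.1 → f/6.3 → f/5.6 → f/5.

f/5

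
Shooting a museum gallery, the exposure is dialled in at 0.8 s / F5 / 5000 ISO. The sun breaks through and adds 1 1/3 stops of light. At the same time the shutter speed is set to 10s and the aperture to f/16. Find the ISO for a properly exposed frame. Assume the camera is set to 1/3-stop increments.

Scene light: 1 1/3 stops brighter.
Shutter speed: 0.8 → 1 → 1.3 → 1.6 → 2 → 2.5 → 3.2 → 4 → 5 → 6 → 8 → 10 — 3 2/3 stops longer (brighter).
Aperture: f/5 → f/5.6 → f/6.3 → f/7.1 → f/8 → f/9 → f/10 → f/11 → f/13 → f/14 → f/16 — 3 1/3 stops narrower (darker).
Net so far: 1 2/3 stops brighter. ISO: 5000 → 4000 → 3200 → 2500 → 2000 → 1600.

ISO 1600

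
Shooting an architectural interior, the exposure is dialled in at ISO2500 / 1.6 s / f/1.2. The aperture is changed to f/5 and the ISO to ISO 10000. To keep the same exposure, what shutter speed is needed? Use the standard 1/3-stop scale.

6 s

Aperture: f/1.2 → f/1.4 → f/1.6 → f/1.8 → f/2 → f/2.2 → f/2.5 → f/2.8 → f/3.2 → f/3.5 → f/4 → f/4.5 → f/5 — 4 stops smaller aperture (darker).
ISO: 2500 → 3200 → 4000 → 5000 → 6400 → 8000 → 10000 — 2 stops raised (brighter).
Net change so far: 2 stops darker. Offset with the shutter speed: 1.6 → 2 → 2.5 → 3.2 → 4 → 5 → 6.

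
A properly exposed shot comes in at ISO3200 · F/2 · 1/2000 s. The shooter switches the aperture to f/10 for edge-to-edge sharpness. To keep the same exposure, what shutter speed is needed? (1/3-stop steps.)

Aperture: f/2 → f/2.2 → f/2.5 → f/2.8 → f/3.2 → f/3.5 → f/4 → f/4.5 → f/5 → f/5.6 → f/6.3 → f/7.1 → f/8 → f/9 → f/10 — 4 2/3 stops smaller aperture (darker).
Need 4 2/3 stops brighter from the shutter speed: 1/2000 → 1/1600 → 1/1250 → 1/1000 → 1/800 → 1/640 → 1/500 → 1/400 → 1/320 → 1/250 → 1/200 → 1/160 → 1/125 → 1/100 → 1/80.

1/80s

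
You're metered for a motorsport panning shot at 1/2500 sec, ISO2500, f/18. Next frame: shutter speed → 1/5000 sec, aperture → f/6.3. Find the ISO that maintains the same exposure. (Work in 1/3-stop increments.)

ISO 640

Shutter speed: 1/2500 → 1/3200 → 1/4000 → 1/5000 — 1 stop shorter (darker).
Aperture: f/18 → f/16 → f/14 → f/13 → f/11 → f/10 → f/9 → f/8 → f/7.1 → f/6.3 — 3 stops opened up (brighter).
Net change so far: 2 stops brighter. Offset with the ISO: 2500 → 2000 → 1600 → 1250 → 1000 → 800 → 640.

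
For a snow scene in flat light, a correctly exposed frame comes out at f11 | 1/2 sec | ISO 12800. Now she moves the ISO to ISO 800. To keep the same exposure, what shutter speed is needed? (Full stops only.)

ISO: 12800 → 6400 → 3200 → 1600 → 800 — 4 stops lower (darker).
Need 4 stops brighter from the shutter speed: 1/2 → 1 → 2 → 4 → 8.

8 s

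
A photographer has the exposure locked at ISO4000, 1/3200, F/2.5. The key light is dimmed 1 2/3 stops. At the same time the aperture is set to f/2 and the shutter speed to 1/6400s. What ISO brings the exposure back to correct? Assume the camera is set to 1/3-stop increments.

ISO 16000

Scene light: 1 2/3 stops darker.
Aperture: f/2.5 → f/2.2 → f/2 — 2/3 stop larger aperture (brighter).
Shutter speed: 1/3200 → 1/4000 → 1/5000 → 1/6400 — 1 stop shorter (darker).
Net so far: 2 stops darker. ISO: 4000 → 5000 → 6400 → 8000 → 10000 → 12800 → 16000.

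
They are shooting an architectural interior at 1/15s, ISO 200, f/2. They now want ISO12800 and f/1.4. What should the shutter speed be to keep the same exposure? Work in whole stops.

1/2000s

ISO: 200 → 400 → 800 → 1600 → 3200 → 6400 → 12800 — 6 stops raised (brighter).
Aperture: f/2 → f/1.4 — 1 stop opened up (brighter).
Net change so far: 7 stops brighter. Offset with the shutter speed: 1/15 → 1/30 → 1/60 → 1/125 → 1/250 → 1/500 → 1/1000 → 1/2000.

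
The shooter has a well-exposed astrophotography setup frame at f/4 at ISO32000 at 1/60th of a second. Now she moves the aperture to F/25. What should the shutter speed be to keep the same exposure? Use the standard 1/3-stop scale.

Aperture: f/4 → f/4.5 → f/5 → f/5.6 → f/6.3 → f/7.1 → f/8 → f/9 → f/10 → f/11 → f/13 → f/14 → f/16 → f/18 → f/20 → f/22 → f/25 — 5 1/3 stops smaller aperture (darker).
Need 5 1/3 stops brighter from the shutter speed: 1/60 → 1/50 → 1/40 → 1/30 → 1/25 → 1/20 → 1/15 → 1/13 → 1/10 → 1/8 → 1/6 → 1/5 → 1/4 → 0.3 → 0.4 → 0.5 → 0.6.

0.6 s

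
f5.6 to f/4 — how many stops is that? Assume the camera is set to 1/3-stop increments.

1 stop

f/5.6 → f/5 → f/4.5 → f/4 — count the steps: 3 third-stops = 1 stop.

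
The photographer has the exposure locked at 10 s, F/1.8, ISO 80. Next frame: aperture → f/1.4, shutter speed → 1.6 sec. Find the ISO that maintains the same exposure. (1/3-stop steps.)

ISO 320

Aperture: f/1.8 → f/1.6 → f/1.4 — 2/3 stop opened up (brighter).
Shutter speed: 10 → 8 → 6 → 5 → 4 → 3.2 → 2.5 → 2 → 1.6 — 2 2/3 stops faster (darker).
Net change so far: 2 stops darker. Offset with the ISO: 80 → 100 → 125 → 160 → 200 → 250 → 320.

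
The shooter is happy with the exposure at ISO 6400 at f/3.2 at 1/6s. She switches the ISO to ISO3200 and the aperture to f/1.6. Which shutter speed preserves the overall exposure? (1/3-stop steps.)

1/13s

ISO: 6400 → 5000 → 4000 → 3200 — 1 stop dropped (darker).
Aperture: f/3.2 → f/2.8 → f/2.5 → f/2.2 → f/2 → f/1.8 → f/1.6 — 2 stops larger aperture (brighter).
Net change so far: 1 stop brighter. Offset with the shutter speed: 1/6 → 1/8 → 1/10 → 1/13.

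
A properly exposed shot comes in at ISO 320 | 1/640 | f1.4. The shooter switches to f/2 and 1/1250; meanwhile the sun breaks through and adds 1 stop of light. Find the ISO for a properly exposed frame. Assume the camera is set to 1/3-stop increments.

Scene light: 1 stop brighter.
Aperture: f/1.4 → f/1.6 → f/1.8 → f/2 — 1 stop stopped down (darker).
Shutter speed: 1/640 → 1/800 → 1/1000 → 1/1250 — 1 stop faster (darker).
Net so far: 1 stop darker. ISO: 320 → 400 → 500 → 640.

ISO 640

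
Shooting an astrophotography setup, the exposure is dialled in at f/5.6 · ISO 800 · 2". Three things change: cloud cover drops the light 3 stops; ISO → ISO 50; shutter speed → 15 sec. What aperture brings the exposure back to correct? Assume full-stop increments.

f/1.4

Scene light: 3 stops darker.
ISO: 800 → 400 → 200 → 100 → 50 — 4 stops lower (darker).
Shutter speed: 2 → 4 → 8 → 15 — 3 stops slower (brighter).
Net so far: 4 stops darker. Aperture: f/5.6 → f/4 → f/2.8 → f/2 → f/1.4.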